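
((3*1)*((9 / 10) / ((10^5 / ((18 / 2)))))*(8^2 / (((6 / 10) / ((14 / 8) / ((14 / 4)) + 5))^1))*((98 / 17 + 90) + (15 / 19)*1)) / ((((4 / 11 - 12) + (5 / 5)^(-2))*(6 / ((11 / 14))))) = -0.17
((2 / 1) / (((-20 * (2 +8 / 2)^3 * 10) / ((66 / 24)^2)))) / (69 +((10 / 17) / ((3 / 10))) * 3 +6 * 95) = -2057 / 3788812800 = -0.00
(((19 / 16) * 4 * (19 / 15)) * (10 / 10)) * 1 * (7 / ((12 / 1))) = 2527 / 720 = 3.51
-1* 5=-5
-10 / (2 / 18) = -90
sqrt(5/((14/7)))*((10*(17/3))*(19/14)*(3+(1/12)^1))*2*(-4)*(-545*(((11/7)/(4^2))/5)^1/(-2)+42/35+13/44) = -336097973*sqrt(10)/51744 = -20540.26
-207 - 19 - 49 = -275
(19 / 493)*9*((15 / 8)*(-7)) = -17955 / 3944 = -4.55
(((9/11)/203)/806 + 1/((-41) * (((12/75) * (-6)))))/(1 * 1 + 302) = 22501903/268306686648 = 0.00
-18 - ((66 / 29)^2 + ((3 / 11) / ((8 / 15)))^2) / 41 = -4841811441 / 267020864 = -18.13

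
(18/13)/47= 18/611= 0.03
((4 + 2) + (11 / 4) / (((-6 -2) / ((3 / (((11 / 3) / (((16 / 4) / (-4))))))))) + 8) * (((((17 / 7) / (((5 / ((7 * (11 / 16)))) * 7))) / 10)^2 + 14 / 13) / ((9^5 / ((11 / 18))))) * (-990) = -2700303636701 / 17118646272000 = -0.16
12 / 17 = 0.71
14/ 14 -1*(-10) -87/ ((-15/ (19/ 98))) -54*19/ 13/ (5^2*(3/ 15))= -4663/ 1274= -3.66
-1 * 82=-82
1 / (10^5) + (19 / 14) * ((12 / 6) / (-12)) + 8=16325021 / 2100000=7.77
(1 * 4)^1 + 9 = 13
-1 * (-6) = 6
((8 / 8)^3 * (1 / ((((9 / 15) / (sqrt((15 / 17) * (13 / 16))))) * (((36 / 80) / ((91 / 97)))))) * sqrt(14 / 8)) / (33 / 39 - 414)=-29575 * sqrt(23205) / 478266066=-0.01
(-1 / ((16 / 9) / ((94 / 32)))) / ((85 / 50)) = -2115 / 2176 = -0.97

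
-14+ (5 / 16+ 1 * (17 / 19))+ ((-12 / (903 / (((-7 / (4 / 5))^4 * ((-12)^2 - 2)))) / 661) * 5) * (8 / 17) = -7662967299 / 146890064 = -52.17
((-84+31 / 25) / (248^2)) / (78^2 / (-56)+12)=14483 / 1040186400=0.00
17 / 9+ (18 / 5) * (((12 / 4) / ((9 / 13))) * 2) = 1489 / 45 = 33.09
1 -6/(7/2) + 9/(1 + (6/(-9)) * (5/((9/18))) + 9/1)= 139/70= 1.99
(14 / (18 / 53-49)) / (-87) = 742 / 224373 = 0.00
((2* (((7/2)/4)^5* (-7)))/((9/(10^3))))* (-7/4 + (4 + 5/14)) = -153363875/73728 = -2080.13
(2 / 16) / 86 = 1 / 688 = 0.00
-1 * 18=-18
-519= -519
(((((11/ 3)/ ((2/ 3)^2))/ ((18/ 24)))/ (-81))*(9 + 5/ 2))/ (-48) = 253/ 7776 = 0.03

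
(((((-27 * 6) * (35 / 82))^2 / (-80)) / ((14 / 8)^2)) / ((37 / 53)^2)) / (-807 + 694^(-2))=44382393764820 / 894465586143539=0.05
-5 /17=-0.29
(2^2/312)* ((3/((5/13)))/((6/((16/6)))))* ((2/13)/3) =4/1755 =0.00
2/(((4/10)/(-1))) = -5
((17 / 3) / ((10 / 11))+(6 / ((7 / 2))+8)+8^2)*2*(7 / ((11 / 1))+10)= 654771 / 385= 1700.70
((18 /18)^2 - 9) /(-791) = 8 /791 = 0.01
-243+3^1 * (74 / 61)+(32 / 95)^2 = -131711561 / 550525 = -239.25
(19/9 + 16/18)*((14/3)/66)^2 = 49/3267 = 0.01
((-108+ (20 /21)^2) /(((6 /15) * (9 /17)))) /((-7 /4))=8028760 /27783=288.98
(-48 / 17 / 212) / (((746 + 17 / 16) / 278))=-53376 / 10769653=-0.00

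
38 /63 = 0.60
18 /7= 2.57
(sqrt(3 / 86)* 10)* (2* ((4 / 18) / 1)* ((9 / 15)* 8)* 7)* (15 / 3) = 1120* sqrt(258) / 129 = 139.46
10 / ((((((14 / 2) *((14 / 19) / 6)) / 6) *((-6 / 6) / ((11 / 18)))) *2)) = -1045 / 49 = -21.33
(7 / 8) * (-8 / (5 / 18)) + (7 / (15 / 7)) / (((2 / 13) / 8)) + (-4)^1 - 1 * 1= 419 / 3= 139.67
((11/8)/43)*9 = 99/344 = 0.29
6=6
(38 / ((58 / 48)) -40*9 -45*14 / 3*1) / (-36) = 2603 / 174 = 14.96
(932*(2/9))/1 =1864/9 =207.11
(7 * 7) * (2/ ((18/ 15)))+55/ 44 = 995/ 12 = 82.92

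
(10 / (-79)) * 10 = -100 / 79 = -1.27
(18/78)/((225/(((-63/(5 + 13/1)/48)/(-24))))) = 7/2246400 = 0.00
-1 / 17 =-0.06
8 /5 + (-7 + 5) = -2 /5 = -0.40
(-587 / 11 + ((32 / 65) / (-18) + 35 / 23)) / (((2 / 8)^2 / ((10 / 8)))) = -30707632 / 29601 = -1037.38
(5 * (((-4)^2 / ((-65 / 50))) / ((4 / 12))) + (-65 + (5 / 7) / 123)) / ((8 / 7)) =-349235 / 1599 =-218.41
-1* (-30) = 30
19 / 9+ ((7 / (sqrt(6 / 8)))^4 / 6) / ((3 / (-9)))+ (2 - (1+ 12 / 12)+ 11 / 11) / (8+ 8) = -307015 / 144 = -2132.05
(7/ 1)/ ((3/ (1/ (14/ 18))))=3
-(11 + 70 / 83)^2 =-140.27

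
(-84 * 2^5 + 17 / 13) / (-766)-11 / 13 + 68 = 703645 / 9958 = 70.66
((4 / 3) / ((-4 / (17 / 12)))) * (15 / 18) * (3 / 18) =-85 / 1296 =-0.07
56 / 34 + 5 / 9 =337 / 153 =2.20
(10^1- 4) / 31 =6 / 31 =0.19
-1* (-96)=96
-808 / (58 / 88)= -35552 / 29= -1225.93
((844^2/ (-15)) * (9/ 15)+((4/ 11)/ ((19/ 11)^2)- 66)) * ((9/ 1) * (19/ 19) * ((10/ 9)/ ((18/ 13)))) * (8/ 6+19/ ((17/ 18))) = -215628815636/ 48735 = -4424516.58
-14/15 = -0.93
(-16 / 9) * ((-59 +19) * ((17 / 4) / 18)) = 16.79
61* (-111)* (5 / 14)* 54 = -914085 / 7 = -130583.57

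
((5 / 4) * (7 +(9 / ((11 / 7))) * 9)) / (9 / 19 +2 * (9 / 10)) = 76475 / 2376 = 32.19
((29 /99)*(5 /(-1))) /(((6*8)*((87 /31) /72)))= -155 /198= -0.78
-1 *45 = -45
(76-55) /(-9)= -7 /3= -2.33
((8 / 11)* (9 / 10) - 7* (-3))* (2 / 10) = 1191 / 275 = 4.33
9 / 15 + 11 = 11.60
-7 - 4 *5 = -27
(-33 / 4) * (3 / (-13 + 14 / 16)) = 198 / 97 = 2.04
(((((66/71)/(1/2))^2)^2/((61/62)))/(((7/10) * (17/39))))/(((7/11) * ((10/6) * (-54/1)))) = -897226716672/1291243746653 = -0.69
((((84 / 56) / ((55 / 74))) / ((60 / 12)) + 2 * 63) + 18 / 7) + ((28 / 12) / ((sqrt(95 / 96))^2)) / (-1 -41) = 14145629 / 109725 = 128.92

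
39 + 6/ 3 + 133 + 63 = 237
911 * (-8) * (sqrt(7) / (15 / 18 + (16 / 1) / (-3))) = 14576 * sqrt(7) / 9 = 4284.94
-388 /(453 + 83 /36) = -13968 /16391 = -0.85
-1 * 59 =-59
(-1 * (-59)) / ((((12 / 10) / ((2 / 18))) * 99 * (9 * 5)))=59 / 48114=0.00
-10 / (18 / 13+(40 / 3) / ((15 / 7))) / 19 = -117 / 1691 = -0.07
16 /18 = 8 /9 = 0.89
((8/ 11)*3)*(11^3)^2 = 3865224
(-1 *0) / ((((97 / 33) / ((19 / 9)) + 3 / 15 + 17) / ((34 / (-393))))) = 0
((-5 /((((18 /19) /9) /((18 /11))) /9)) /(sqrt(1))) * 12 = -92340 /11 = -8394.55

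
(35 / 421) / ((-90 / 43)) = -301 / 7578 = -0.04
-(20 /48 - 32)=379 /12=31.58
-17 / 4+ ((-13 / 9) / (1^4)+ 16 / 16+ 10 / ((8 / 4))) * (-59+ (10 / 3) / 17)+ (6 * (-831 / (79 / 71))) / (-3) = 177180191 / 145044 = 1221.56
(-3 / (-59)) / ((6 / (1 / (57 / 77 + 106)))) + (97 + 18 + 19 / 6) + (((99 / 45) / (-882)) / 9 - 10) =108.17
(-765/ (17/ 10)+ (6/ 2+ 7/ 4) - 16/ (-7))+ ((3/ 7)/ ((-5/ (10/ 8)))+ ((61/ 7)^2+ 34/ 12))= -53552/ 147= -364.30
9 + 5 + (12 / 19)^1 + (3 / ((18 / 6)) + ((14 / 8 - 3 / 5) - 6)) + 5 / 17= 71549 / 6460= 11.08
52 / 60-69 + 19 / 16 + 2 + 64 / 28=-105269 / 1680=-62.66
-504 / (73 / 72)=-36288 / 73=-497.10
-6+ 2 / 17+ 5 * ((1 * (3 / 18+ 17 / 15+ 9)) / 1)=1551 / 34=45.62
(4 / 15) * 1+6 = 94 / 15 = 6.27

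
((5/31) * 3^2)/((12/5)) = 0.60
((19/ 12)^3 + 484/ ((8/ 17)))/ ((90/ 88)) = 19625177/ 19440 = 1009.53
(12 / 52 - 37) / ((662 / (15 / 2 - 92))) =3107 / 662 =4.69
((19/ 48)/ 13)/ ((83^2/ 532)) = 2527/ 1074684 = 0.00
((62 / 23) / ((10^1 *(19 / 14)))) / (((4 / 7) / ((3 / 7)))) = 651 / 4370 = 0.15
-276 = -276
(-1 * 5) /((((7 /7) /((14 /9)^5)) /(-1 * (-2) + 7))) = -2689120 /6561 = -409.86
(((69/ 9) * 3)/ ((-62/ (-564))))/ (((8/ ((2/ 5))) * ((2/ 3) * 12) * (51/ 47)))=50807/ 42160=1.21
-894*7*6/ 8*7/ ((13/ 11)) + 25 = -722149/ 26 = -27774.96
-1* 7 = -7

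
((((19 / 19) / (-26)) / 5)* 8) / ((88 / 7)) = -7 / 1430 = -0.00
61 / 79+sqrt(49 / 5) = 61 / 79+7 * sqrt(5) / 5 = 3.90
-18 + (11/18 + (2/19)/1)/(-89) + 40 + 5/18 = 338923/15219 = 22.27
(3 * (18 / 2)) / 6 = 9 / 2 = 4.50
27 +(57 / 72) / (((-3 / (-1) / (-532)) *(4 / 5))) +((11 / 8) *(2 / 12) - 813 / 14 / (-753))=-37490681 / 253008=-148.18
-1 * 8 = -8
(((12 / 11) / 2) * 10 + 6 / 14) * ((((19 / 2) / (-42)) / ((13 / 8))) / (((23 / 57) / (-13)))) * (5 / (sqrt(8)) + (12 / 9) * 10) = 817665 * sqrt(2) / 24794 + 4360880 / 12397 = 398.41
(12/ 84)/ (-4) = -1/ 28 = -0.04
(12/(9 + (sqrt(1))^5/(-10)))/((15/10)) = 80/89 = 0.90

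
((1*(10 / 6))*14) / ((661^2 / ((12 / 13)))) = 280 / 5679973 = 0.00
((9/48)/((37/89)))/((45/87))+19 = 58821/2960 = 19.87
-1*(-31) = 31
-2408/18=-1204/9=-133.78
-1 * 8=-8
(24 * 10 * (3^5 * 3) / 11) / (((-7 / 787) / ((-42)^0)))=-137693520 / 77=-1788227.53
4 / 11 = 0.36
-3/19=-0.16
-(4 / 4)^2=-1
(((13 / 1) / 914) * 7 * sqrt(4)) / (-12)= -91 / 5484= -0.02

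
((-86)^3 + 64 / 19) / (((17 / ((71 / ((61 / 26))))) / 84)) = -1873948440000 / 19703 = -95109802.57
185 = 185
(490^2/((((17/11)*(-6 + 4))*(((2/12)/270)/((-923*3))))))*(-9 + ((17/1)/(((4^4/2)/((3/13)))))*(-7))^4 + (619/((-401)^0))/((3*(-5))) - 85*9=47223620734888093816342484933/18798367211520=2512112898079177.50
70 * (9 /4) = 315 /2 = 157.50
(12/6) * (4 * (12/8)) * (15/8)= 45/2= 22.50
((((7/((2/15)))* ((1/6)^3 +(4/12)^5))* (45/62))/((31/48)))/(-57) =-2975/328662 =-0.01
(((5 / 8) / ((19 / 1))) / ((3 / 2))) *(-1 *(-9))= 15 / 76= 0.20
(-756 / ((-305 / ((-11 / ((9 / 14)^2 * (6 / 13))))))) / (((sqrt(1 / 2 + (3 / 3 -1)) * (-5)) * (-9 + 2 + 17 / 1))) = 196196 * sqrt(2) / 68625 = 4.04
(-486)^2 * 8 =1889568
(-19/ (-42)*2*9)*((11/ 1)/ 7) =627/ 49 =12.80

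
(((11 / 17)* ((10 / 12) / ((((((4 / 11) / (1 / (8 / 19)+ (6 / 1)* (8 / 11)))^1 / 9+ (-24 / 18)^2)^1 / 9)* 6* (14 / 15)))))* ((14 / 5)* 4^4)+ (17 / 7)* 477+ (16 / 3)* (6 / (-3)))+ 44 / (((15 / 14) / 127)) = 67886477 / 10115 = 6711.47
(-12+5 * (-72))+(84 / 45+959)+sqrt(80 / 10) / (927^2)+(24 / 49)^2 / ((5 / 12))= 2 * sqrt(2) / 859329+21228769 / 36015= 589.44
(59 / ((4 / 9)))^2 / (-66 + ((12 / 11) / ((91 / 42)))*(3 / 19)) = -255362679 / 955232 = -267.33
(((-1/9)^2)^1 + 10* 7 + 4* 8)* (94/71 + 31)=702355/213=3297.44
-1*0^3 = 0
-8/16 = -1/2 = -0.50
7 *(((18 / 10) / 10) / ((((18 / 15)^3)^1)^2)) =4375 / 10368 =0.42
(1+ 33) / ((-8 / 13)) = -55.25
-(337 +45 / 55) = -3716 / 11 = -337.82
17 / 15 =1.13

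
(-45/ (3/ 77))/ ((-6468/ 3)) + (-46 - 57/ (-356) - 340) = -480089/ 1246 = -385.30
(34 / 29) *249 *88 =745008 / 29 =25689.93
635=635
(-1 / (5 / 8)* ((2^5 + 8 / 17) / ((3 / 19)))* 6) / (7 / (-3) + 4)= -1184.53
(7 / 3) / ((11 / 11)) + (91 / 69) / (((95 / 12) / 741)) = 43393 / 345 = 125.78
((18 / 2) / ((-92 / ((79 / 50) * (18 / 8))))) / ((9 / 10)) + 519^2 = 495623529 / 1840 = 269360.61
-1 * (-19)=19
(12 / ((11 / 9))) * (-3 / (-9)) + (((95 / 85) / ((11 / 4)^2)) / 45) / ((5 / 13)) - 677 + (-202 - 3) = -406692998 / 462825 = -878.72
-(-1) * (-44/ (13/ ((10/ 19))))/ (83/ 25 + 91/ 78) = -66000/ 166231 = -0.40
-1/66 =-0.02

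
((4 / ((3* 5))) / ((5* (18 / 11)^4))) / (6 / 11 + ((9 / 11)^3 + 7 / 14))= 19487171 / 4173780150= 0.00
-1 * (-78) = 78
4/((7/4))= 2.29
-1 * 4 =-4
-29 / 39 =-0.74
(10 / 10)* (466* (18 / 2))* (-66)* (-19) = 5259276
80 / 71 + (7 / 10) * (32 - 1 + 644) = 67255 / 142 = 473.63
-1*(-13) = 13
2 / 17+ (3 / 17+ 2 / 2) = 22 / 17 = 1.29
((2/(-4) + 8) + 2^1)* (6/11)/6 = 19/22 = 0.86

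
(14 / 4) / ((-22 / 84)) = -147 / 11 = -13.36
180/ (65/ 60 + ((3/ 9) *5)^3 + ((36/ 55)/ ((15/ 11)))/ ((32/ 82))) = 243000/ 9373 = 25.93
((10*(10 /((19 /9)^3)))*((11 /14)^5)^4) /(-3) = -4086956219215302055896075 /143470140990507113475997696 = -0.03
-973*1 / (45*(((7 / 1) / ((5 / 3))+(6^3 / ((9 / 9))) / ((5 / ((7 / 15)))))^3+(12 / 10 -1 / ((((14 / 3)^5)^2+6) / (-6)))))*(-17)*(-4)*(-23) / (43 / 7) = 240723532638108209375 / 632149489011466652274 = 0.38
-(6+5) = -11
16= 16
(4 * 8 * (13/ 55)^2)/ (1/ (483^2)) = 1261626912/ 3025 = 417066.75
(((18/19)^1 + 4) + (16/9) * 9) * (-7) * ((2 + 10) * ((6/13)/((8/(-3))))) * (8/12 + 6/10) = 25074/65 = 385.75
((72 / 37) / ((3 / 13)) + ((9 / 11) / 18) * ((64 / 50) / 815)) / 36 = 17481898 / 74633625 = 0.23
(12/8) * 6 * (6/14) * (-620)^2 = 10378800/7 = 1482685.71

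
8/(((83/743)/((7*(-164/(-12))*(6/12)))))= 3425.56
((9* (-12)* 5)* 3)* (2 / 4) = -810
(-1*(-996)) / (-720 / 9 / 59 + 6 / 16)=-470112 / 463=-1015.36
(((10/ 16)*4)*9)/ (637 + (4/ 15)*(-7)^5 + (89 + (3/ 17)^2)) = -195075/ 32563094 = -0.01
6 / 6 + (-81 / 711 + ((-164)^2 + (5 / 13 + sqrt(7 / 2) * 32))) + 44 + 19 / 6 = 16 * sqrt(14) + 166031623 / 6162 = 27004.30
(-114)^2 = 12996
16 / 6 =8 / 3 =2.67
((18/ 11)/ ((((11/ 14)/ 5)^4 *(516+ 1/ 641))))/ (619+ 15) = 19787670000/ 2412313193917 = 0.01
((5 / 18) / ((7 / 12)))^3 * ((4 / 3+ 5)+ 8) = 43000 / 27783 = 1.55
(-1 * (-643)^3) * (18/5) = 4785258726/5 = 957051745.20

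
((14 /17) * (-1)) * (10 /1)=-140 /17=-8.24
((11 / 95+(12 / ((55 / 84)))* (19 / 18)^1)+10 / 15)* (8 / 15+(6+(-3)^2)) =14702533 / 47025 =312.65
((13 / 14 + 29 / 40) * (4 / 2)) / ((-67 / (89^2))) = -3667423 / 9380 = -390.98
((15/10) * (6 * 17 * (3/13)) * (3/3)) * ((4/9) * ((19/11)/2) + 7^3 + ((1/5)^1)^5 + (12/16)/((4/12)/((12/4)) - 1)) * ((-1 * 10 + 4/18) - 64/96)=-2709528884357/21450000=-126318.36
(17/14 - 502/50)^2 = 9541921/122500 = 77.89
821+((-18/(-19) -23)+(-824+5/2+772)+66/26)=371481/494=751.99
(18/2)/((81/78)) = 26/3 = 8.67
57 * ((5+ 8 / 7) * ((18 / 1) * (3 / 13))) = 1454.44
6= 6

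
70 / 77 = 10 / 11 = 0.91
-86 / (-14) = 43 / 7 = 6.14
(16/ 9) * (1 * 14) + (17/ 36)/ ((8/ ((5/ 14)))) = 33479/ 1344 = 24.91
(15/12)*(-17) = -85/4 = -21.25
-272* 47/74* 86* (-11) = 6046832/37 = 163427.89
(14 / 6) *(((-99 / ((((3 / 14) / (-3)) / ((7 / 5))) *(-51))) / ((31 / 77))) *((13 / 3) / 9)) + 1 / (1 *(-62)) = -106.19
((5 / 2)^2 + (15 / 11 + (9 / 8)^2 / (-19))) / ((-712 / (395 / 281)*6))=-39874855 / 16056978432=-0.00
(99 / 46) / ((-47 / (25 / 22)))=-225 / 4324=-0.05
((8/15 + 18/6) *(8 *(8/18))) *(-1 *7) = -11872/135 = -87.94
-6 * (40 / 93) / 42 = -40 / 651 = -0.06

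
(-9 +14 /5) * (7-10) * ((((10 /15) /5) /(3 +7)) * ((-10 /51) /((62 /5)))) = -1 /255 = -0.00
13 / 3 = 4.33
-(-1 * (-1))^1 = -1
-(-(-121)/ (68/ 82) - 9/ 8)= -144.79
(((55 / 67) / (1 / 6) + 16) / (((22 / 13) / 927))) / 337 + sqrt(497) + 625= sqrt(497) + 163678376 / 248369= 681.31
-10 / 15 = -2 / 3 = -0.67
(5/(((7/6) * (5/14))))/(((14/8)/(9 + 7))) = 109.71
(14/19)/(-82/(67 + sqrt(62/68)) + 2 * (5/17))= -98150129/84639699 - 82943 * sqrt(1054)/84639699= -1.19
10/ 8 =5/ 4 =1.25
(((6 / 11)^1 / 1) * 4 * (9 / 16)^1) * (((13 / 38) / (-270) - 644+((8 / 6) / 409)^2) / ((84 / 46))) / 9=-330154941847 / 6865212240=-48.09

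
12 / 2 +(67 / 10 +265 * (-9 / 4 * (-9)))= 107579 / 20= 5378.95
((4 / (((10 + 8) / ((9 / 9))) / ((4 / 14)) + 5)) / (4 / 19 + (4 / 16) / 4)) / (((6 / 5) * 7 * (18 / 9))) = 380 / 29631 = 0.01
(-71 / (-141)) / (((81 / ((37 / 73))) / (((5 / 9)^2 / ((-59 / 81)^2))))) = 65675 / 35829933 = 0.00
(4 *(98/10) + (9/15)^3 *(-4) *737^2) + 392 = -58608352/125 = -468866.82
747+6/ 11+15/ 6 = 16501/ 22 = 750.05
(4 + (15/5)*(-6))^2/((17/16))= 3136/17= 184.47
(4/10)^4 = 16/625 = 0.03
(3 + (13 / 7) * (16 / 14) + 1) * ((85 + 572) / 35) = 114.93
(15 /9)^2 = 25 /9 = 2.78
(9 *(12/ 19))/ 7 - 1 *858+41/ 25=-2844697/ 3325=-855.55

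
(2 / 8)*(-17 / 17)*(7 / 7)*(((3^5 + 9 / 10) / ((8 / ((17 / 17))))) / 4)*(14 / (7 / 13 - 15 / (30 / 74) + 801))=-0.03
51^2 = 2601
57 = 57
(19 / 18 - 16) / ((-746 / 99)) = 2959 / 1492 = 1.98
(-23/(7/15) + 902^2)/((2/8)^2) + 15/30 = 182236263/14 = 13016875.93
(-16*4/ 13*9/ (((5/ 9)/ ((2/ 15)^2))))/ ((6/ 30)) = -2304/ 325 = -7.09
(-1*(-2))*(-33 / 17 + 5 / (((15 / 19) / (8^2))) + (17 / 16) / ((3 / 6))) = 165451 / 204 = 811.03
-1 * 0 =0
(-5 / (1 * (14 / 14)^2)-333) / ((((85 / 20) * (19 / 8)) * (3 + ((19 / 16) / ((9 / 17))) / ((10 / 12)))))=-1297920 / 220609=-5.88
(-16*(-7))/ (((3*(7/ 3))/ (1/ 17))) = 16/ 17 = 0.94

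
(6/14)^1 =3/7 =0.43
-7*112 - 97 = -881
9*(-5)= -45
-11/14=-0.79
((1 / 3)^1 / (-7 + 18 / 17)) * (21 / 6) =-119 / 606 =-0.20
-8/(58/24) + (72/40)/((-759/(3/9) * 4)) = -485789/146740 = -3.31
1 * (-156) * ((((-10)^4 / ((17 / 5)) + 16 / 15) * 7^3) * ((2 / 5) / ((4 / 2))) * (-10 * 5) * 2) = 53527405568 / 17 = 3148670915.76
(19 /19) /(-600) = -1 /600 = -0.00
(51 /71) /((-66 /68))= -578 /781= -0.74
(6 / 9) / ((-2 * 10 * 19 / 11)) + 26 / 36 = 601 / 855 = 0.70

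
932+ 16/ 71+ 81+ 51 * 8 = 100907/ 71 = 1421.23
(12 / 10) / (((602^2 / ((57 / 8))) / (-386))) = -33003 / 3624040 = -0.01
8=8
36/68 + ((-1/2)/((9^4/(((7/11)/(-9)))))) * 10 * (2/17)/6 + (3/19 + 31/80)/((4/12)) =109042711903/50352263280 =2.17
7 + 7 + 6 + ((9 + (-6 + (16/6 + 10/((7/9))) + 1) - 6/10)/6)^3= 12845951803/250047000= 51.37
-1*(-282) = 282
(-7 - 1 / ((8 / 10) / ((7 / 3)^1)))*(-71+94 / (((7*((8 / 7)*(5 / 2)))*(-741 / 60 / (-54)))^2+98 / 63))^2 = -2282517261946439 / 51553764300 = -44274.50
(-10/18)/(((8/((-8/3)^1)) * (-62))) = -5/1674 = -0.00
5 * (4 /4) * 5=25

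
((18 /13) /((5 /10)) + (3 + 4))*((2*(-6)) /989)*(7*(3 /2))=-16002 /12857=-1.24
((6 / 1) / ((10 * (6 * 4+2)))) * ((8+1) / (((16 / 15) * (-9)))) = -0.02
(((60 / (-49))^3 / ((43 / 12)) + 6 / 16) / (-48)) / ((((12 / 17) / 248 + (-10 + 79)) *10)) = 976580011 / 235474718209920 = 0.00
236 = 236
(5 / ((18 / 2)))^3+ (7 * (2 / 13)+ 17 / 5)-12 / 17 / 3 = 3554948 / 805545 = 4.41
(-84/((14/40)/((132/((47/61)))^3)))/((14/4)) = -250583537571840/726761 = -344794970.52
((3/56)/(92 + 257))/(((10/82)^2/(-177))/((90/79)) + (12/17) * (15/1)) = 136569483/9420336648380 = 0.00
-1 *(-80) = 80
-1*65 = -65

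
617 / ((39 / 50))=30850 / 39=791.03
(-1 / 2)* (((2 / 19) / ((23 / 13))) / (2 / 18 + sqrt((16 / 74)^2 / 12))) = -160173 / 409469 + 51948* sqrt(3) / 409469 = -0.17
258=258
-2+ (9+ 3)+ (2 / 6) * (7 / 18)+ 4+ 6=1087 / 54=20.13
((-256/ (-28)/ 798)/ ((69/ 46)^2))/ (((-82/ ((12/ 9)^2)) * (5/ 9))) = -1024/ 5153085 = -0.00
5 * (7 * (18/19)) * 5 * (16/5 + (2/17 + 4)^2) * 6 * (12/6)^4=1761419520/5491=320783.01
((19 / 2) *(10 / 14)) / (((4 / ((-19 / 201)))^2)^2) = 12380495 / 5849951030784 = 0.00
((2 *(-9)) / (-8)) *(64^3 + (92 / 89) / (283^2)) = 589824.00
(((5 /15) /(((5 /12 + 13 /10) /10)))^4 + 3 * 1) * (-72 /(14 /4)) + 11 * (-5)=-322354069777 /787856167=-409.15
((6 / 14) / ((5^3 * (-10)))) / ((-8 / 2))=3 / 35000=0.00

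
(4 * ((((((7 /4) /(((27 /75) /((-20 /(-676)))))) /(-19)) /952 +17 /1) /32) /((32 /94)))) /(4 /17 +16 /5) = 62805589345 /34564128768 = 1.82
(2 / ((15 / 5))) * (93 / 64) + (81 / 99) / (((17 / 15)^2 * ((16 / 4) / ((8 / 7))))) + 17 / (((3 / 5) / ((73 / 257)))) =5050346233 / 549026016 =9.20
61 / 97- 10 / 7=-543 / 679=-0.80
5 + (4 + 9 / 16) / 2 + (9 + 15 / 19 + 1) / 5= 5739 / 608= 9.44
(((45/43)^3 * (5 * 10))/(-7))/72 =-253125/2226196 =-0.11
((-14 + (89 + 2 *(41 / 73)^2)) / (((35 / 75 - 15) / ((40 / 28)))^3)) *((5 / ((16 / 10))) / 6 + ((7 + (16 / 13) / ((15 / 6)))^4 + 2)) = -35005297093556382675 / 154530669429192784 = -226.53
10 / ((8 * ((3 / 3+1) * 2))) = 5 / 16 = 0.31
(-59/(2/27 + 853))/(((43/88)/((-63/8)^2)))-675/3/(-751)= -8.48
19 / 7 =2.71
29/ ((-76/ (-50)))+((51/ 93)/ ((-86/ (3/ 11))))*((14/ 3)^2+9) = 15901277/ 835791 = 19.03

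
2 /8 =0.25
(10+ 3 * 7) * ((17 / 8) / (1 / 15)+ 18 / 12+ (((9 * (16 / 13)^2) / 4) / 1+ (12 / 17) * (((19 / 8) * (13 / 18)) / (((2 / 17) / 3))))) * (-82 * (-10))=290658635 / 169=1719873.58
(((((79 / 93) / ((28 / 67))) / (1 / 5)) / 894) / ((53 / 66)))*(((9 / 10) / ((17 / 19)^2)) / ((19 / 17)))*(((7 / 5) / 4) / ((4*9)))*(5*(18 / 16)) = 3318711 / 4261600256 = 0.00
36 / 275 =0.13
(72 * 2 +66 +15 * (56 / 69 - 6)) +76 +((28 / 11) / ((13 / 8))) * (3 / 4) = 688548 / 3289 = 209.35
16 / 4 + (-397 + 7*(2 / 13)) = -5095 / 13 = -391.92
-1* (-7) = 7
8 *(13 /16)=13 /2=6.50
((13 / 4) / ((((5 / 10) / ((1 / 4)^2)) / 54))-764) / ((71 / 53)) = -629269 / 1136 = -553.93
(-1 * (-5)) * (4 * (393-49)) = 6880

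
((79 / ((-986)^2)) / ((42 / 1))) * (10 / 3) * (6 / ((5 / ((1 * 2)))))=79 / 5104029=0.00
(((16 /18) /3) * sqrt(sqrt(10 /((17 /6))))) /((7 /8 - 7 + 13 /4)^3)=-4096 * 15^(1 /4) * 17^(3 /4) * sqrt(2) /5584653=-0.02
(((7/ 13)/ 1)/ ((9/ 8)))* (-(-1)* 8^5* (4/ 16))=458752/ 117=3920.96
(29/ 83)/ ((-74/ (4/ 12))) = -29/ 18426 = -0.00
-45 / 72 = -5 / 8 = -0.62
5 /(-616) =-5 /616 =-0.01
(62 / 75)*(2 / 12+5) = 961 / 225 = 4.27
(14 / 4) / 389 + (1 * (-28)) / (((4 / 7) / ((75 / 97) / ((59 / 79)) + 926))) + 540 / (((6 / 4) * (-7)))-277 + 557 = -1408649078415 / 31167458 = -45196.15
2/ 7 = 0.29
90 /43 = 2.09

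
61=61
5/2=2.50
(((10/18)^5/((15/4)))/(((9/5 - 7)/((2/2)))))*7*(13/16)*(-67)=1465625/1417176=1.03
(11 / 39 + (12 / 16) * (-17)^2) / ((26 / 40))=169285 / 507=333.90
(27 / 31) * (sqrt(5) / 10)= 27 * sqrt(5) / 310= 0.19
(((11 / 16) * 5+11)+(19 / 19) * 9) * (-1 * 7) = -2625 / 16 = -164.06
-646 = -646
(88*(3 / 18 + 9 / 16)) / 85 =77 / 102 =0.75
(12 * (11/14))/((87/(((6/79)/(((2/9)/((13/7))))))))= 7722/112259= 0.07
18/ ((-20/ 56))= -50.40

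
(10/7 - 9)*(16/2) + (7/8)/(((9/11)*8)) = -243685/4032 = -60.44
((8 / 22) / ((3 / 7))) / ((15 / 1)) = 28 / 495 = 0.06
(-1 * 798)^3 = -508169592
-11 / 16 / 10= -11 / 160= -0.07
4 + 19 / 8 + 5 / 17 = 907 / 136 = 6.67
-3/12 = -1/4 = -0.25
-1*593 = -593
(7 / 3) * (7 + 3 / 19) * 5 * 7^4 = 11428760 / 57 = 200504.56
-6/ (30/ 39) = -39/ 5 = -7.80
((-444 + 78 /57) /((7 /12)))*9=-908280 /133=-6829.17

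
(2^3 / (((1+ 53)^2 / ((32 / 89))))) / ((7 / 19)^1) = 1216 / 454167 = 0.00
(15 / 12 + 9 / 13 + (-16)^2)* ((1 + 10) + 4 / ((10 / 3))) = 818193 / 260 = 3146.90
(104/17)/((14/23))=1196/119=10.05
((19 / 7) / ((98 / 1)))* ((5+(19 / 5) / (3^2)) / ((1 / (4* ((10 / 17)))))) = 18544 / 52479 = 0.35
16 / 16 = 1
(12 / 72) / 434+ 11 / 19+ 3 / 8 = 94433 / 98952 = 0.95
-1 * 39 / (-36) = 13 / 12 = 1.08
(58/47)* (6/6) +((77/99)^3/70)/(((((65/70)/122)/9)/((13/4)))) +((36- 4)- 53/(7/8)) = -1.51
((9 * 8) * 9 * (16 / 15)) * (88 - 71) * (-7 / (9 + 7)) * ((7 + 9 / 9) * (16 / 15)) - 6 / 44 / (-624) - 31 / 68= -85315683743 / 1944800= -43868.62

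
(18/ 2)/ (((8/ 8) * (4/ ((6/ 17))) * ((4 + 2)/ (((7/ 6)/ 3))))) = 7/ 136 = 0.05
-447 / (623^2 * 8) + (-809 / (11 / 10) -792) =-1527.45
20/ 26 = 10/ 13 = 0.77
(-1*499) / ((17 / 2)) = -998 / 17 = -58.71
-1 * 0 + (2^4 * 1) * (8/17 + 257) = 70032/17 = 4119.53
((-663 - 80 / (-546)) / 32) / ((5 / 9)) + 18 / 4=-477357 / 14560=-32.79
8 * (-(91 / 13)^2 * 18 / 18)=-392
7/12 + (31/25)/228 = 839/1425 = 0.59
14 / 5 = 2.80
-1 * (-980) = 980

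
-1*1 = -1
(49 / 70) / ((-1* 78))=-7 / 780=-0.01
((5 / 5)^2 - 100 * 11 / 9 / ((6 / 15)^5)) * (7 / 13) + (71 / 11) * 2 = -66033419 / 10296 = -6413.50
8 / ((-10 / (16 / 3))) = -64 / 15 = -4.27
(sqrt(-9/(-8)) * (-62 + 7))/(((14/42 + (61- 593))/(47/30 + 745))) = 67191 * sqrt(2)/1160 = 81.92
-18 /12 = -3 /2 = -1.50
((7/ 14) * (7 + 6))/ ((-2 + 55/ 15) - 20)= -39/ 110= -0.35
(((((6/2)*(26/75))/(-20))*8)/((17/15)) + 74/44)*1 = 12293/9350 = 1.31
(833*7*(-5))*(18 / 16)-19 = -262547 / 8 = -32818.38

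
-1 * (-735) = 735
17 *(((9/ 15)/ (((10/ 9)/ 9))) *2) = 165.24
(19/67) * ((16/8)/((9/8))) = 304/603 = 0.50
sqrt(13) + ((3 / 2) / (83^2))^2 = 3.61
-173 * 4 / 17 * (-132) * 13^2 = 15437136 / 17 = 908066.82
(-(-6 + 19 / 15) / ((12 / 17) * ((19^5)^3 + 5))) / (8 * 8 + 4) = 71 / 10930411461509854778880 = 0.00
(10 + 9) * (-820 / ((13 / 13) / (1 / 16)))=-3895 / 4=-973.75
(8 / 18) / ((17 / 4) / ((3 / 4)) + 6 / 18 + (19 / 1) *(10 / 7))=7 / 522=0.01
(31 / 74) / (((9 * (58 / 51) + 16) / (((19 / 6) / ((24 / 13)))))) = 130169 / 4752576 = 0.03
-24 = -24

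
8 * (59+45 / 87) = 13808 / 29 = 476.14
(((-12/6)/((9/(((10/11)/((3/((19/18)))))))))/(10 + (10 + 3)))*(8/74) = -760/2274723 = -0.00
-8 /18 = -4 /9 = -0.44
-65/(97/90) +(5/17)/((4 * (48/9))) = -6363345/105536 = -60.30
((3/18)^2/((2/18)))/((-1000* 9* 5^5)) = -0.00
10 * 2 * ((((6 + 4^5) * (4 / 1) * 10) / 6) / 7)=412000 / 21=19619.05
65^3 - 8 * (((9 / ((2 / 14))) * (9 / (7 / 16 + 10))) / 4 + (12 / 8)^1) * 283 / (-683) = 31329704009 / 114061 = 274674.99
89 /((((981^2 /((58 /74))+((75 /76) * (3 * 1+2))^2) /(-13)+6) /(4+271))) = -10659117040 /41131821369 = -0.26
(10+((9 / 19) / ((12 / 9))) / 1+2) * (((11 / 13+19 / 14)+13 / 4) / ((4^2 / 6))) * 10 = 27958725 / 110656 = 252.66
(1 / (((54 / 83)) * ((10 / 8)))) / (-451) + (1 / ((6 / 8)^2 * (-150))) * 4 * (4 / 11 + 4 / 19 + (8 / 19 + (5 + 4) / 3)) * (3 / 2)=-66362 / 231363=-0.29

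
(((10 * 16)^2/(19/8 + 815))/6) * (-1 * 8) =-41.76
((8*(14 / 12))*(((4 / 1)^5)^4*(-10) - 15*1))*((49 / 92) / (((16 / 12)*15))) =-754264976655365 / 276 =-2732844118316.54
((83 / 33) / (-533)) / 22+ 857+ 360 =470927803 / 386958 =1217.00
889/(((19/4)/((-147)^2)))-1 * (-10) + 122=76844112/19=4044426.95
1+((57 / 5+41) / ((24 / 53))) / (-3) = -6763 / 180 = -37.57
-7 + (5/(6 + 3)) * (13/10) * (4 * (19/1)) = 431/9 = 47.89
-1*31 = -31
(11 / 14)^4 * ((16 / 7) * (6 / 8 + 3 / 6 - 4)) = -2.40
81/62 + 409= 25439/62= 410.31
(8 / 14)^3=64 / 343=0.19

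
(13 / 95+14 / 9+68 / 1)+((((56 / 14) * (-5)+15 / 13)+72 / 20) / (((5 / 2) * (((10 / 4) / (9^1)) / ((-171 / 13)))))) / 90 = 1316731037 / 18061875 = 72.90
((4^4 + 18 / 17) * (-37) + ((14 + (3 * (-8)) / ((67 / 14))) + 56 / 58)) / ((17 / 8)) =-2510679936 / 561527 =-4471.17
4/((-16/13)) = -13/4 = -3.25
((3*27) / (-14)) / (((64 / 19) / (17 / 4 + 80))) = -518643 / 3584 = -144.71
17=17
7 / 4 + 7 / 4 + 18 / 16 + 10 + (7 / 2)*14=509 / 8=63.62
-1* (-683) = 683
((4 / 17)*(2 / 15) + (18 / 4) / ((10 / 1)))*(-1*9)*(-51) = 4419 / 20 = 220.95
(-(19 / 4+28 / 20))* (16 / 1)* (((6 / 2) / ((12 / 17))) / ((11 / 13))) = -27183 / 55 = -494.24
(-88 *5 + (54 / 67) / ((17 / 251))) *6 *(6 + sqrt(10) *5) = -14628180 *sqrt(10) / 1139 -17553816 / 1139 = -56024.74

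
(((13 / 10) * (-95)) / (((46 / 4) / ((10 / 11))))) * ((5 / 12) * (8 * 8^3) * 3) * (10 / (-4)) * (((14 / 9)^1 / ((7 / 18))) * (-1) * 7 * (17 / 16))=-940576000 / 253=-3717691.70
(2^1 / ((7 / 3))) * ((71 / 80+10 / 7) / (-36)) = -1297 / 23520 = -0.06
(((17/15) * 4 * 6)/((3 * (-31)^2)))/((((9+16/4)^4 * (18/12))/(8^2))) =17408/1235120445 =0.00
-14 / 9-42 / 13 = -560 / 117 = -4.79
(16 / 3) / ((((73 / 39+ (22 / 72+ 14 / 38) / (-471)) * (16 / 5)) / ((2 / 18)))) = 775580 / 7833331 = 0.10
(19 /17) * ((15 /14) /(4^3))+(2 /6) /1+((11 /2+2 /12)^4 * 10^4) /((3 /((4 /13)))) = 50887691819611 /48117888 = 1057562.87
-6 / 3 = -2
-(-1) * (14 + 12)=26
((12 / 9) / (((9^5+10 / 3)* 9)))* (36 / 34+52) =3608 / 27105021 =0.00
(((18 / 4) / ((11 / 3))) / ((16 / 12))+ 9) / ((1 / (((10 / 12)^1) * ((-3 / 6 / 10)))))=-291 / 704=-0.41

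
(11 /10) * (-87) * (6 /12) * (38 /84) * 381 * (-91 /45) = 10006711 /600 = 16677.85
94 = 94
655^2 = 429025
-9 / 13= -0.69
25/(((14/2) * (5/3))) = 15/7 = 2.14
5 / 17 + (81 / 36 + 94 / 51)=895 / 204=4.39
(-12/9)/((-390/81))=18/65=0.28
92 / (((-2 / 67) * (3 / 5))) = -15410 / 3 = -5136.67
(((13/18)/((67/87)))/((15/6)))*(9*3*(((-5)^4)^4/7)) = 103546142578125/469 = 220780687799.84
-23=-23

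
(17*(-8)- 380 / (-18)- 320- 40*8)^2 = 46158436 / 81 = 569857.23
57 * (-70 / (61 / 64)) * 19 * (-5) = 24259200 / 61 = 397691.80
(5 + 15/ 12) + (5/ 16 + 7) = 217/ 16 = 13.56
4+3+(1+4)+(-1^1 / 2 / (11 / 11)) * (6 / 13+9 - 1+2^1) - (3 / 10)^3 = 87649 / 13000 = 6.74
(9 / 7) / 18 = 1 / 14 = 0.07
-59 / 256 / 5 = -59 / 1280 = -0.05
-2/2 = -1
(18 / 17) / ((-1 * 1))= -1.06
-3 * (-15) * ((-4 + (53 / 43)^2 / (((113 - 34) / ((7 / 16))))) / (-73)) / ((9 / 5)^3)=1943516875 / 4606495056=0.42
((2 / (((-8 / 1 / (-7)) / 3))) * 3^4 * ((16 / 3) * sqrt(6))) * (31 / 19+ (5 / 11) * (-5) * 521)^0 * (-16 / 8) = -4536 * sqrt(6) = -11110.89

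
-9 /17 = -0.53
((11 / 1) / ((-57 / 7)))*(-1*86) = 6622 / 57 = 116.18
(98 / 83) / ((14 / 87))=609 / 83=7.34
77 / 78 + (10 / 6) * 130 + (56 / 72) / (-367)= 18691495 / 85878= 217.65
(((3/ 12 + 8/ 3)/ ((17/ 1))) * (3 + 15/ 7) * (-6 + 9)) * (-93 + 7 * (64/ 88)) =-43515/ 187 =-232.70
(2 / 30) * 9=3 / 5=0.60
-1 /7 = -0.14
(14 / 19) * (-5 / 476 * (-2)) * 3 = 15 / 323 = 0.05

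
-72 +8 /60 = -1078 /15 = -71.87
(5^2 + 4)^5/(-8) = -20511149/8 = -2563893.62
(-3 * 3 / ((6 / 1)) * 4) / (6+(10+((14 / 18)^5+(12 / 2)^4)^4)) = -72945992754341572806 / 34328250662663302761738208468657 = -0.00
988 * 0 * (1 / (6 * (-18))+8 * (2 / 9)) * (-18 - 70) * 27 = 0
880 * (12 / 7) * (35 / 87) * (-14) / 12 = -61600 / 87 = -708.05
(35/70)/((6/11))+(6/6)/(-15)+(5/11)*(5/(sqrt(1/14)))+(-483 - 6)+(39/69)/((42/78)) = -1568463/3220+25*sqrt(14)/11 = -478.60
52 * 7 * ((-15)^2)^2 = 18427500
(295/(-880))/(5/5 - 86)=59/14960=0.00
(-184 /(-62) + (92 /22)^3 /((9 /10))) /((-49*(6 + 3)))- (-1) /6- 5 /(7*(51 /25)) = -0.37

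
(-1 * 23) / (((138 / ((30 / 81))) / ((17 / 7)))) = -85 / 567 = -0.15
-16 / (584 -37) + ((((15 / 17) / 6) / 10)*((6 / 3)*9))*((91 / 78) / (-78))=-32117 / 967096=-0.03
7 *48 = 336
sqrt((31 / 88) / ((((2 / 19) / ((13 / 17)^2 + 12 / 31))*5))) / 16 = sqrt(9098815) / 59840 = 0.05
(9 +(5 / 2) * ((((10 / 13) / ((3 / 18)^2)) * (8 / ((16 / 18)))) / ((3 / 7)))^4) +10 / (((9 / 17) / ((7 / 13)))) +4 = 73497014847556067 / 257049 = 285926087429.07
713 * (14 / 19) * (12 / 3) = 39928 / 19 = 2101.47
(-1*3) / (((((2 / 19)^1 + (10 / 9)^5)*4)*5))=-3365793 / 40361960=-0.08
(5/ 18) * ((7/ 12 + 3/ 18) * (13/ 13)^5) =0.21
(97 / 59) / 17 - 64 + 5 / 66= -63.83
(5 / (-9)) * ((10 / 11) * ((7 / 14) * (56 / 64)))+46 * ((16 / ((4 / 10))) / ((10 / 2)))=291281 / 792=367.78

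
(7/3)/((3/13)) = 91/9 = 10.11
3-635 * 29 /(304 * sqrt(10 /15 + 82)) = 3-18415 * sqrt(186) /37696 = -3.66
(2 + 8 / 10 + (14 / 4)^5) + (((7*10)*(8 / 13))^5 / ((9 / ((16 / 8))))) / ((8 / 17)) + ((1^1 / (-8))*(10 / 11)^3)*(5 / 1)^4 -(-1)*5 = 49845969126551928701 / 711635015520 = 70044289.61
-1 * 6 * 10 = -60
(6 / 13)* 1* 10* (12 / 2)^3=12960 / 13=996.92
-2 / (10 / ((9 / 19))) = -9 / 95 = -0.09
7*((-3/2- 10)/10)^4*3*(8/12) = 24.49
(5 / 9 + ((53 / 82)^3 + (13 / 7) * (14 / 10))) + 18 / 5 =7.03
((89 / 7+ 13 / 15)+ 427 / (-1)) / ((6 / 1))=-43409 / 630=-68.90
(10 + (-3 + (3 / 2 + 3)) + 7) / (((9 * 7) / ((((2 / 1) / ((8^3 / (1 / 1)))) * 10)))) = 185 / 16128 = 0.01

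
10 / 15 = 2 / 3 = 0.67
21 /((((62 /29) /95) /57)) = 3297735 /62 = 53189.27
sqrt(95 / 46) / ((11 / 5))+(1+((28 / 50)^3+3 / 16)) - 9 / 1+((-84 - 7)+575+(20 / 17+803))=5 * sqrt(4370) / 506+5442293243 / 4250000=1281.19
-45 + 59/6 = -211/6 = -35.17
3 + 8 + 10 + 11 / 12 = 263 / 12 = 21.92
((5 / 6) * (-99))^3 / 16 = -4492125 / 128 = -35094.73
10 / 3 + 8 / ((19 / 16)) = 574 / 57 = 10.07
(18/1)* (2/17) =36/17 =2.12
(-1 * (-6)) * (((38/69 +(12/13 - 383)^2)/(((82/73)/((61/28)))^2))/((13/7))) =33755491765843667/19027144864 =1774070.26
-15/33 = -5/11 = -0.45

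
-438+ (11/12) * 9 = -1719/4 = -429.75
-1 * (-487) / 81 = 487 / 81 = 6.01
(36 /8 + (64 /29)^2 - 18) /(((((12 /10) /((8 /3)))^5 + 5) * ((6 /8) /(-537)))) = 1231.22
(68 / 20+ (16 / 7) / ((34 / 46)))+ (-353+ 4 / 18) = -1854358 / 5355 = -346.29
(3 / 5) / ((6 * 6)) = 1 / 60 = 0.02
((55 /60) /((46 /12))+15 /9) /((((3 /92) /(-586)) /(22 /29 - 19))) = 163056844 /261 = 624738.87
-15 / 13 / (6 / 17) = -85 / 26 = -3.27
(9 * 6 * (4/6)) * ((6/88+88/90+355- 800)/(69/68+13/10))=-59773972/8657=-6904.70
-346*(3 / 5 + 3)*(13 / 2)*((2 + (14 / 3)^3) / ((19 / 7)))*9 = -264293484 / 95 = -2782036.67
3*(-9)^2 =243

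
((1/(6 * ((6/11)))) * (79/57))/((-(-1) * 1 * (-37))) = -869/75924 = -0.01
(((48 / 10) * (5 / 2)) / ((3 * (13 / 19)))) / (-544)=-19 / 1768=-0.01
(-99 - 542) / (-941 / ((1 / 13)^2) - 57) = 641 / 159086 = 0.00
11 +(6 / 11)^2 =1367 / 121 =11.30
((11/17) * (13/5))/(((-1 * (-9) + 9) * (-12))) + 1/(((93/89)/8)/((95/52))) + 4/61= 14.04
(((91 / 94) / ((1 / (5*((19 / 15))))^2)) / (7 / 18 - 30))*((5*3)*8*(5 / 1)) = -1516200 / 1927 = -786.82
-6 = -6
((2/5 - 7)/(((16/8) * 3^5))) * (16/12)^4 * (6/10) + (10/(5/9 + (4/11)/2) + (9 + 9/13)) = 1205231708/51886575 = 23.23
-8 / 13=-0.62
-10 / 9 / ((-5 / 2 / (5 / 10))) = 2 / 9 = 0.22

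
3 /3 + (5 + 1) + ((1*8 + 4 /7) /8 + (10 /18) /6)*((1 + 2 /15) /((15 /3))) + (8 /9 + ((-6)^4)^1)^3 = 55654960961017 /25515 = 2181264391.97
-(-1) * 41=41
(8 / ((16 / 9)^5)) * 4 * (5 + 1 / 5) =767637 / 81920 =9.37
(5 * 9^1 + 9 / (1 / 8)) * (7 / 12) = 273 / 4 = 68.25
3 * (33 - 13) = 60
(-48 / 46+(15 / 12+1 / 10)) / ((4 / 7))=0.54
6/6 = 1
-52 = -52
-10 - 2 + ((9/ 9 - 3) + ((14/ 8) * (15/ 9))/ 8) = -1309/ 96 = -13.64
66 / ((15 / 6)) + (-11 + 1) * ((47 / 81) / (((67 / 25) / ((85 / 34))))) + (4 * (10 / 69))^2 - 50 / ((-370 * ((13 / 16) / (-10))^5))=-7521642602577727279 / 197198670918015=-38142.46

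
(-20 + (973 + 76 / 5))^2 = 23435281 / 25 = 937411.24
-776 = -776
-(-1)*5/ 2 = 5/ 2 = 2.50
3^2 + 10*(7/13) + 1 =200/13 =15.38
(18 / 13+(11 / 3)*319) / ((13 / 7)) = 319697 / 507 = 630.57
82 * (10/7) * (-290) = -237800/7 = -33971.43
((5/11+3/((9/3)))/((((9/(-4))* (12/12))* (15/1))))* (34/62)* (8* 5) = -8704/9207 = -0.95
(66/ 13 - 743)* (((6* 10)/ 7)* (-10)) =5755800/ 91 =63250.55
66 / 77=6 / 7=0.86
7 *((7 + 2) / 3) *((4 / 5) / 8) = 21 / 10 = 2.10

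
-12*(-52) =624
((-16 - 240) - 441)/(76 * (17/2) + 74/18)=-6273/5851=-1.07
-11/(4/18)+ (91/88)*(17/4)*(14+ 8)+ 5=835/16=52.19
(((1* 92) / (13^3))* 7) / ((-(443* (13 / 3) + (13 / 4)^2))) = -30912 / 203554247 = -0.00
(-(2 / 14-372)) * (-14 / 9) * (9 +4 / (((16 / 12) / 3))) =-10412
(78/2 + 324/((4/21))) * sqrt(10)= 1740 * sqrt(10)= 5502.36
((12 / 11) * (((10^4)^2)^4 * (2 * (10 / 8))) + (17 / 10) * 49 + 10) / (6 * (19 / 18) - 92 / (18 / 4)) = -270000000000000000000000000000092367 / 13970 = -19327129563350035790980670000000.00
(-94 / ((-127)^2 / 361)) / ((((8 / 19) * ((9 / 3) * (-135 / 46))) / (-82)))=-303997739 / 6532245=-46.54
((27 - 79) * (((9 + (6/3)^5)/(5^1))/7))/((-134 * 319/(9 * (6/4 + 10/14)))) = 148707/5236385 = 0.03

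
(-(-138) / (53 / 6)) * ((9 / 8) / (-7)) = -1863 / 742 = -2.51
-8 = -8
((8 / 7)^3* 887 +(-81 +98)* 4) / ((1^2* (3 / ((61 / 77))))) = 367.59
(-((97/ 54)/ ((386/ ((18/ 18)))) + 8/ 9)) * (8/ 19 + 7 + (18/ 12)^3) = -10187875/ 1056096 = -9.65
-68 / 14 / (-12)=17 / 42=0.40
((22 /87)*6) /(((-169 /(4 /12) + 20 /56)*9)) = -616 /1851273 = -0.00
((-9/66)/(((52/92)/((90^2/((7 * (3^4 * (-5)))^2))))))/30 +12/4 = 8513482/2837835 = 3.00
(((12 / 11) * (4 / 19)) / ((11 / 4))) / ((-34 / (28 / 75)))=-896 / 977075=-0.00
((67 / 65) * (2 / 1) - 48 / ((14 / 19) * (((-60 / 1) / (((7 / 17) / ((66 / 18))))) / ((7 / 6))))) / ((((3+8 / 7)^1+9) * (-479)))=-187509 / 535646540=-0.00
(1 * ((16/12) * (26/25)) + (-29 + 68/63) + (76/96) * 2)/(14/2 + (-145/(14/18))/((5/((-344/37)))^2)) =215191741/5499052380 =0.04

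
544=544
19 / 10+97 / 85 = 517 / 170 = 3.04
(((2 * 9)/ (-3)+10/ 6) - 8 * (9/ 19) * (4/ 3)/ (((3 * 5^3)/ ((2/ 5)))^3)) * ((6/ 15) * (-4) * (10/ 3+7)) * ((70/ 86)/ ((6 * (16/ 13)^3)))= 86247805053688369/ 16544250000000000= 5.21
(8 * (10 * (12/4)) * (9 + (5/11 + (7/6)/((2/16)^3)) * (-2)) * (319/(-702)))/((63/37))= 1680618440/22113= 76001.38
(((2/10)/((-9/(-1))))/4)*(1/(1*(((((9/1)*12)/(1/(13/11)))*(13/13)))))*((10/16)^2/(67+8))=11/48522240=0.00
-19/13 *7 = -133/13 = -10.23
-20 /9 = -2.22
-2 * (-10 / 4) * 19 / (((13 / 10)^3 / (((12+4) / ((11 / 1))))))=1520000 / 24167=62.90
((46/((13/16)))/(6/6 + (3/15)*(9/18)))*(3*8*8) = 9881.96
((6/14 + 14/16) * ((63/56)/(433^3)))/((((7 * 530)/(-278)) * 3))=-30441/67466101756480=-0.00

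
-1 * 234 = -234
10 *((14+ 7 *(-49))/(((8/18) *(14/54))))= -57105/2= -28552.50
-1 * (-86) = 86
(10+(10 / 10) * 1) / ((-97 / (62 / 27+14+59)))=-22363 / 2619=-8.54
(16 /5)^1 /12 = 4 /15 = 0.27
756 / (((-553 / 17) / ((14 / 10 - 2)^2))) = -16524 / 1975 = -8.37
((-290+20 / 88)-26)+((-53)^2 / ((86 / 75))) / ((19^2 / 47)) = 540347 / 170753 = 3.16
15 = 15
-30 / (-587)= 30 / 587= 0.05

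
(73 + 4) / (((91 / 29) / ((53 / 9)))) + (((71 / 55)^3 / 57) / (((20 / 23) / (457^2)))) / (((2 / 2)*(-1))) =-65981268124283 / 7397032500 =-8919.96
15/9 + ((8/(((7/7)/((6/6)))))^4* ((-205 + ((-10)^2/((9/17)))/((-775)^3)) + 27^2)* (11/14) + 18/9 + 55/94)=185947558726364149/110263938750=1686385.96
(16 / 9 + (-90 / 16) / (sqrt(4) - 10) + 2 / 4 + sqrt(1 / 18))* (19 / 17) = 3.60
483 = 483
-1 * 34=-34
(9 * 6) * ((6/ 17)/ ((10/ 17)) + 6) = 1782/ 5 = 356.40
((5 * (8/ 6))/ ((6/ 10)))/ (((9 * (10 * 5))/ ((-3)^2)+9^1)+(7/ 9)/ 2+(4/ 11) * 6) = 2200/ 12191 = 0.18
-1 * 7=-7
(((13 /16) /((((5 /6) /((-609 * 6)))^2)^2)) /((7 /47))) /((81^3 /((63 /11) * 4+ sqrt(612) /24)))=592908004052 * sqrt(17) /625+ 597651268084416 /6875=90842489262.72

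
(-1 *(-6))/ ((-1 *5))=-6/ 5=-1.20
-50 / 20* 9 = -45 / 2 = -22.50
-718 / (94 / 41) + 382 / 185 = -2705061 / 8695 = -311.11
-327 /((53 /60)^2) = -1177200 /2809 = -419.08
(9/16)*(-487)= -4383/16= -273.94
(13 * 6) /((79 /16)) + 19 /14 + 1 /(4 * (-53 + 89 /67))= 131332001 /7657944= 17.15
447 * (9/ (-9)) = -447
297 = 297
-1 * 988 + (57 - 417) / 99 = -10908 / 11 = -991.64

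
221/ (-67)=-221/ 67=-3.30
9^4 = 6561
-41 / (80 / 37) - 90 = -8717 / 80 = -108.96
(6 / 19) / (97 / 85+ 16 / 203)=34510 / 133323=0.26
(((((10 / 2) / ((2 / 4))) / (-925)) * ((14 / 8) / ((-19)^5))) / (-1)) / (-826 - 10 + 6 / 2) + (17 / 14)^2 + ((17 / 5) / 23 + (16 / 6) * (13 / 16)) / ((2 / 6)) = 295515207726133 / 35105289748340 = 8.42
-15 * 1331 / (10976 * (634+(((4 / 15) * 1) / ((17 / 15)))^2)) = -5769885 / 2011264192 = -0.00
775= 775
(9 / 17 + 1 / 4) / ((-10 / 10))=-53 / 68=-0.78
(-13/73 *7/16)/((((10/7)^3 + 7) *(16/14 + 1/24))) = -655473/98812654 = -0.01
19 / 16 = 1.19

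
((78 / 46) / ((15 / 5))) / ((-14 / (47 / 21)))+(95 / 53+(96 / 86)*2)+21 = 384257915 / 15410598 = 24.93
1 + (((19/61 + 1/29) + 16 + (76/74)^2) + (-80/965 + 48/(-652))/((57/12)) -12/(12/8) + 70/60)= 100179352361669/8685224440086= 11.53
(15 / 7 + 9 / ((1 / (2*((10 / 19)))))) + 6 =2343 / 133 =17.62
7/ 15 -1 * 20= -293/ 15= -19.53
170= 170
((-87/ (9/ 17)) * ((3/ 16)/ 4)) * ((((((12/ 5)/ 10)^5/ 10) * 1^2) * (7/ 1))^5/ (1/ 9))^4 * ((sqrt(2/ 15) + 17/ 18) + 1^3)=-977121216477018486530113011649656966452188156671138858408183909333159326535369926665587130368/ 1186945968219974843434155283695244644277620729202493120784972498853626028830601394879139866471426700011628454123520370888655861563165672123432159423828125 - 837532471266015845597239724271134542673304134289547592921300493714136565601745651427646111744 * sqrt(30)/ 29673649205499371085853882092381116106940518230062328019624312471340650720765034871978496661785667500290711353088009272216396539079141803085803985595703125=-0.00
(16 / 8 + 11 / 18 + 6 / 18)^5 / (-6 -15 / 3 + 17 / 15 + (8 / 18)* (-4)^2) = -2090977465 / 26034048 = -80.32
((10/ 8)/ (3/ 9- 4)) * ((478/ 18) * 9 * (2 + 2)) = -3585/ 11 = -325.91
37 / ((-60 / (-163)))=6031 / 60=100.52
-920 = -920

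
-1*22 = -22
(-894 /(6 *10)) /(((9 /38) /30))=-5662 /3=-1887.33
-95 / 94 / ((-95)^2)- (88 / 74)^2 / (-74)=8593587 / 452331290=0.02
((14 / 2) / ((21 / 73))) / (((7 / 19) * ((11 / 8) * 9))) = 11096 / 2079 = 5.34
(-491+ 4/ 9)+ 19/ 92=-406009/ 828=-490.35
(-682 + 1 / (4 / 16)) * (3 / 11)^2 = -6102 / 121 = -50.43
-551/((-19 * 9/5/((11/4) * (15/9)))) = 7975/108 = 73.84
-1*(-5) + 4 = 9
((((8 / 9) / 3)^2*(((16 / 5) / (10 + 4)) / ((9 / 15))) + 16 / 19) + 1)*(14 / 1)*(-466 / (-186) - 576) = -58193071810 / 3864429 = -15058.65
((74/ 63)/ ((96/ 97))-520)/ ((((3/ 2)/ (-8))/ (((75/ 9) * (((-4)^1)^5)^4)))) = 43125347430327910400/ 1701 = 25352937936700711.58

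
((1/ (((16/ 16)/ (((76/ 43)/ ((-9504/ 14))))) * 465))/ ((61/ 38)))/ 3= -0.00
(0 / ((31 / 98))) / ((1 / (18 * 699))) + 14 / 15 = 14 / 15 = 0.93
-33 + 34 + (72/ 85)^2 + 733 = 5308334/ 7225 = 734.72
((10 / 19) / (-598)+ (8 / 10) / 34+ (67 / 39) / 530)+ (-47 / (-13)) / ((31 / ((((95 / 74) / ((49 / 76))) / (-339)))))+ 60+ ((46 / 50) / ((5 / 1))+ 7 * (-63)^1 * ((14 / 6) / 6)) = -1356681901803893479 / 12190423386584625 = -111.29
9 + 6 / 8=39 / 4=9.75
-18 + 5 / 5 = -17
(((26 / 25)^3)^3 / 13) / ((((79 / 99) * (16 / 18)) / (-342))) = -15908550192931968 / 301361083984375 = -52.79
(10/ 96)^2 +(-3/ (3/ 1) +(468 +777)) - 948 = 296.01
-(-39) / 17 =39 / 17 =2.29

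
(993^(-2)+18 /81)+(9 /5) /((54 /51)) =2106007 /1095610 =1.92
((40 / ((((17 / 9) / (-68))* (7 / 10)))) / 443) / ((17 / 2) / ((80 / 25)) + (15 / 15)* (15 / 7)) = -18432 / 19049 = -0.97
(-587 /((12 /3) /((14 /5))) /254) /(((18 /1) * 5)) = -4109 /228600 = -0.02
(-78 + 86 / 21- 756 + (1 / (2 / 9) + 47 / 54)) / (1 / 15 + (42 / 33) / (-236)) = -1011382130 / 75159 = -13456.57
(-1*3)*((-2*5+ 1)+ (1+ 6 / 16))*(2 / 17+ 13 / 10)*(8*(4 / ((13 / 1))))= 88206 / 1105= 79.82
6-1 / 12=71 / 12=5.92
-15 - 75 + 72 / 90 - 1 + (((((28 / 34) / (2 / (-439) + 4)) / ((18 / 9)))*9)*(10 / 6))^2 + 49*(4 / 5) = -43220020299 / 889113124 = -48.61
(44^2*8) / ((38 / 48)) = 371712 / 19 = 19563.79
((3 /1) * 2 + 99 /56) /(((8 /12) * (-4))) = -1305 /448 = -2.91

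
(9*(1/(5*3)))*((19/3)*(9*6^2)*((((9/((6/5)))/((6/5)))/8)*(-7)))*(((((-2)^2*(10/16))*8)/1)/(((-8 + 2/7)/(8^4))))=71500800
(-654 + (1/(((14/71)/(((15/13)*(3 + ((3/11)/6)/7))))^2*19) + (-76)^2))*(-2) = -76693125600337/7462903448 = -10276.58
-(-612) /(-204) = -3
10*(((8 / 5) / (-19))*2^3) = -128 / 19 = -6.74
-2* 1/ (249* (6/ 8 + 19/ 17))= -136/ 31623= -0.00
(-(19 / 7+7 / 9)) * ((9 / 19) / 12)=-55 / 399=-0.14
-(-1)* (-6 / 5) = -6 / 5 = -1.20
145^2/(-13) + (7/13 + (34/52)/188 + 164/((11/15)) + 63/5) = -371141521/268840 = -1380.53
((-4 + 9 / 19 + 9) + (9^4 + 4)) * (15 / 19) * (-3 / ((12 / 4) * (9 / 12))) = -2496780 / 361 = -6916.29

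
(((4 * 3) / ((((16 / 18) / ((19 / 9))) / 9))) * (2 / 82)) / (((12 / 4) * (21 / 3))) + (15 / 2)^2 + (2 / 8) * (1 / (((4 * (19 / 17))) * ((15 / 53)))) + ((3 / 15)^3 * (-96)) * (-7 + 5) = 1906854023 / 32718000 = 58.28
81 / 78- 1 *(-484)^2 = -6090629 / 26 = -234254.96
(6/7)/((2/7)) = 3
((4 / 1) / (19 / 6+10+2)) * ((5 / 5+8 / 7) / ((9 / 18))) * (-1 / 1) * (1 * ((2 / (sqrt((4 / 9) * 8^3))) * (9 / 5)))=-243 * sqrt(2) / 1274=-0.27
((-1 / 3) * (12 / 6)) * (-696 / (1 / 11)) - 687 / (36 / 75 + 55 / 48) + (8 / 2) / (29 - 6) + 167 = 217572187 / 44873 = 4848.62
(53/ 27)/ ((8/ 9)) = 2.21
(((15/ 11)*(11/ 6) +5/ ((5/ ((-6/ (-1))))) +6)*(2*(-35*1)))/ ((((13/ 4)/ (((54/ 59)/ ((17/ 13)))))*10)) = -21924/ 1003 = -21.86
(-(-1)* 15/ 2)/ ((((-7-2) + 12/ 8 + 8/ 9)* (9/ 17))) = -15/ 7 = -2.14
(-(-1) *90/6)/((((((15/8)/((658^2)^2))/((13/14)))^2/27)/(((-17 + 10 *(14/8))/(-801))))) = -969589180201674467821568/445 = -2178852090340841500722.62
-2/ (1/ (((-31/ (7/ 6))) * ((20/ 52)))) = 1860/ 91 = 20.44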